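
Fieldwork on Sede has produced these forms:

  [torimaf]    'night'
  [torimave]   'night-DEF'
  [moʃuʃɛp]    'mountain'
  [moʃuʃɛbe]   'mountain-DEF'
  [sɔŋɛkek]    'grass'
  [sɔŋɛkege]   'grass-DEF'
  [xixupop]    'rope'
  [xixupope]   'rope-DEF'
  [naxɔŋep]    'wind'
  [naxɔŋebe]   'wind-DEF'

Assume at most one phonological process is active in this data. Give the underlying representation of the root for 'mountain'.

In [moʃuʃɛp] and [moʃuʃɛbe] the final segment of 'mountain' alternates: [p] ~ [b].
Compare 'rope', with invariant [p] in [xixupop] and [xixupope]: an analysis with underlying /p/ and a rule producing [b] before the DEF suffix would wrongly predict alternation here too.
The underlying segment must be /b/; voiced obstruents become voiceless word-finally, yielding [p] there.

/moʃuʃɛb/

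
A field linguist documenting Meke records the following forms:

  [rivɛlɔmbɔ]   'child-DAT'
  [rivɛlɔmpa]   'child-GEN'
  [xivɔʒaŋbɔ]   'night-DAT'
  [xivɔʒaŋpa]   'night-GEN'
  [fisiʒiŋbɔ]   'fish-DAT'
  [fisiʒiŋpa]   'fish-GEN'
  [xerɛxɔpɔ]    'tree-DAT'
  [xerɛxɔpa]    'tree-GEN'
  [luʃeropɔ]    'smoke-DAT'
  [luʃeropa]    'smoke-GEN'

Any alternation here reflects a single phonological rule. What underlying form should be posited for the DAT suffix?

The DAT morpheme has two allomorphs, [-bɔ] and [-pɔ].
By contrast the GEN suffix keeps its initial [p] throughout — that segment must be underlying.
So the underlying form is /-bɔ/, and voiced stops become voiceless after a vowel.

/-bɔ/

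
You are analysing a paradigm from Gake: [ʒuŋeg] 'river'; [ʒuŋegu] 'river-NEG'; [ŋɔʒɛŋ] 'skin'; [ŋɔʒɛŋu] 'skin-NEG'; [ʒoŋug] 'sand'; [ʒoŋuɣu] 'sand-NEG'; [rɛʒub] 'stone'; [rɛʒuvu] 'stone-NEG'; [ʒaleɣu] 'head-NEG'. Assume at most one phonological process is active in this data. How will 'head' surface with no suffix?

'sand' shows [g] ~ [ɣ] at the end of the stem ([ʒoŋug] vs [ʒoŋuɣu]).
Compare 'river', with invariant [g] in [ʒuŋeg] and [ʒuŋegu]: an analysis with underlying /g/ and a rule producing [ɣ] before the NEG suffix would wrongly predict alternation here too.
The alternation reflects word-final hardening: voiced fricatives become stops word-finally. /ɣ/ is underlying.
From [ʒaleɣu] the stem 'head' is /ʒaleɣ/; word-finally this yields [ʒaleg].

[ʒaleg]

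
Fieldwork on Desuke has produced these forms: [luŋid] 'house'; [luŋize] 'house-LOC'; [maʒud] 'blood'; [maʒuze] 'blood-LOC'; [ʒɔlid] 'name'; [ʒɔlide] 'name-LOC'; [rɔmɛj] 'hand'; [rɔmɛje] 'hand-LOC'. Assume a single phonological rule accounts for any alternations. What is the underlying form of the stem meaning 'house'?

In [luŋid] and [luŋize] the final segment of 'house' alternates: [d] ~ [z].
But 'name' keeps [d] in both environments ([ʒɔlid], [ʒɔlide]), so there is no rule changing /d/ to [z] before the LOC suffix.
The alternation reflects word-final hardening: voiced fricatives become stops word-finally. /z/ is underlying.
Hence 'house' is /luŋiz/ underlyingly.

/luŋiz/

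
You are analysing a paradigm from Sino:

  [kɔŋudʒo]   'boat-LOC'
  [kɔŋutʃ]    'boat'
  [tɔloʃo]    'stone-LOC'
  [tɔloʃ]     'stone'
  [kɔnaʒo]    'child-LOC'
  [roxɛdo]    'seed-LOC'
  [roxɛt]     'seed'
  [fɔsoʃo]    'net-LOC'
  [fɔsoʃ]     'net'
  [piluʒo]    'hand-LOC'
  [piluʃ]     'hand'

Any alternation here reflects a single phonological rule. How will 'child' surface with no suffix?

'hand' shows [ʒ] ~ [ʃ] at the end of the stem ([piluʒo] vs [piluʃ]).
If /ʃ/ were underlying and a rule turned it into [ʒ] before the LOC suffix, 'net' would also alternate; but it has [ʃ] in both [fɔsoʃo] and [fɔsoʃ].
Therefore /ʒ/ is basic and [ʃ] is derived by word-final obstruent devoicing (voiced obstruents become voiceless word-finally).
From [kɔnaʒo] the stem 'child' is /kɔnaʒ/; word-finally this yields [kɔnaʃ].

[kɔnaʃ]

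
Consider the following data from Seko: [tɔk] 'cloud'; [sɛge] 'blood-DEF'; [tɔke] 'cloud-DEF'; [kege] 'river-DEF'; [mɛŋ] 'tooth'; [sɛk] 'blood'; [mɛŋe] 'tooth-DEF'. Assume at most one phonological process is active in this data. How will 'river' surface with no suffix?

[kek]

The stem for 'blood' ends in [g] in [sɛge] but [k] in [sɛk].
But 'cloud' keeps [k] in both environments ([tɔke], [tɔk]), so there is no rule changing /k/ to [g] before the DEF suffix.
The underlying segment must be /g/; voiced obstruents become voiceless word-finally, yielding [k] there.
The one attested form of 'river', [kege], shows underlying /keg/. Applying the same rule word-finally gives [kek].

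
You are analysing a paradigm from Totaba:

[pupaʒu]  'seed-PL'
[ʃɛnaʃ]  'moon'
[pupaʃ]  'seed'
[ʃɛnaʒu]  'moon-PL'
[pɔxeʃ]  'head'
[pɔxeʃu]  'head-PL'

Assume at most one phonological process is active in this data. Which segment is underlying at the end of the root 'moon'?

/ʒ/

The root 'moon' surfaces as [ʃɛnaʃ] and [ʃɛnaʒu], with a stem-final [ʃ] ~ [ʒ] alternation.
If /ʃ/ were underlying and a rule turned it into [ʒ] before the PL suffix, 'head' would also alternate; but it has [ʃ] in both [pɔxeʃ] and [pɔxeʃu].
Therefore /ʒ/ is basic and [ʃ] is derived by word-final obstruent devoicing (voiced obstruents become voiceless word-finally).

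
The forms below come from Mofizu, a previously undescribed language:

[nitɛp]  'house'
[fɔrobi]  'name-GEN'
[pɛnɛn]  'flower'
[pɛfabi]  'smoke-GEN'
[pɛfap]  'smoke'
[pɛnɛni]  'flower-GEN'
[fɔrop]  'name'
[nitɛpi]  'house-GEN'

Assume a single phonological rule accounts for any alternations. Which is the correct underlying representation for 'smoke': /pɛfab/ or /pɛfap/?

In [pɛfabi] and [pɛfap] the final segment of 'smoke' alternates: [b] ~ [p].
If /p/ were underlying and a rule turned it into [b] before the GEN suffix, 'house' would also alternate; but it has [p] in both [nitɛpi] and [nitɛp].
So /b/ is underlying, and a rule of word-final obstruent devoicing — voiced obstruents become voiceless word-finally — gives [p].

/pɛfab/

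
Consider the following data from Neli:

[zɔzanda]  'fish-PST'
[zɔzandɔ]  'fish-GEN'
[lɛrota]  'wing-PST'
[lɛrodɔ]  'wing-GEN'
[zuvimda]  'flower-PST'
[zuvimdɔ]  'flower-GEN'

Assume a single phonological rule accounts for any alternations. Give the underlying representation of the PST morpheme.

The PST suffix surfaces as [-da] and [-ta], depending on the final segment of the stem.
By contrast the GEN suffix keeps its initial [d] throughout — that segment must be underlying.
The PST suffix is therefore /-ta/ underlyingly, with post-nasal voicing: voiceless stops become voiced after a nasal.

/-ta/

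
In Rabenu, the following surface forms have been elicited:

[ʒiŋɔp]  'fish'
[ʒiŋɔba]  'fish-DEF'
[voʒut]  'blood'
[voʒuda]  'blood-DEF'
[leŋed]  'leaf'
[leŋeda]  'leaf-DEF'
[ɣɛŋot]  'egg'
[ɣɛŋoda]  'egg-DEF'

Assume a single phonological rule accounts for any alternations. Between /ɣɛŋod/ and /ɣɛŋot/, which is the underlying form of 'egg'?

/ɣɛŋot/

In [ɣɛŋot] and [ɣɛŋoda] the final segment of 'egg' alternates: [t] ~ [d].
Compare 'leaf', with invariant [d] in [leŋed] and [leŋeda]: an analysis with underlying /d/ and a rule producing [t] in isolation would wrongly predict alternation here too.
The alternation reflects intervocalic voicing: voiceless stops become voiced between vowels. /t/ is underlying.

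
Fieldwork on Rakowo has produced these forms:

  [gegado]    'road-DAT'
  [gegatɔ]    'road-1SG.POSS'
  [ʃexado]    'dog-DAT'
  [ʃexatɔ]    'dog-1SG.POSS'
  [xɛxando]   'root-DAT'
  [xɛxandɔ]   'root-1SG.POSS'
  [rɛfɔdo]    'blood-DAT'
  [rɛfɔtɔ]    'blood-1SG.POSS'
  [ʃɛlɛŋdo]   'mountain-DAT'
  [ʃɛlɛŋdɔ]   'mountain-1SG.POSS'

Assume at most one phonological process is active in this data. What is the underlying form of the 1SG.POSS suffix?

The 1SG.POSS suffix surfaces as [-dɔ] and [-tɔ], depending on the final segment of the stem.
By contrast the DAT suffix keeps its initial [d] throughout — that segment must be underlying.
The 1SG.POSS suffix is therefore /-tɔ/ underlyingly, with post-nasal voicing: voiceless stops become voiced after a nasal.

/-tɔ/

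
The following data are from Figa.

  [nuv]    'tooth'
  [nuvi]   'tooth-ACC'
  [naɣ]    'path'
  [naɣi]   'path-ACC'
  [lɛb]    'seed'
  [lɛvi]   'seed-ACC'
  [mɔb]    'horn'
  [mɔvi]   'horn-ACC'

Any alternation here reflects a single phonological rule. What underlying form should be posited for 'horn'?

/mɔb/

'horn' shows [b] ~ [v] at the end of the stem ([mɔb] vs [mɔvi]).
Compare 'tooth', with invariant [v] in [nuv] and [nuvi]: an analysis with underlying /v/ and a rule producing [b] in isolation would wrongly predict alternation here too.
The underlying segment must be /b/; voiced stops become fricatives between vowels, yielding [v] there.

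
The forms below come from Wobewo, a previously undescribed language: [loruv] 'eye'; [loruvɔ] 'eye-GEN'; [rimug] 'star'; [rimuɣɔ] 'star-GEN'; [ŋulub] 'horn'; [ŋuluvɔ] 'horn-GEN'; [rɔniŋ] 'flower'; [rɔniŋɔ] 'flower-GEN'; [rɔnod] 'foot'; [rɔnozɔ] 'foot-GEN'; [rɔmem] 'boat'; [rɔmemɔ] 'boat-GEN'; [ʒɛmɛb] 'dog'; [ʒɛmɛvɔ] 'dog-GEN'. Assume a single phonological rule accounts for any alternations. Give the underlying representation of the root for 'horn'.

/ŋulub/

The stem for 'horn' ends in [b] in [ŋulub] but [v] in [ŋuluvɔ].
But 'eye' keeps [v] in both environments ([loruv], [loruvɔ]), so there is no rule changing /v/ to [b] in isolation.
The underlying segment must be /b/; voiced stops become fricatives between vowels, yielding [v] there.
So 'horn' = /ŋulub/.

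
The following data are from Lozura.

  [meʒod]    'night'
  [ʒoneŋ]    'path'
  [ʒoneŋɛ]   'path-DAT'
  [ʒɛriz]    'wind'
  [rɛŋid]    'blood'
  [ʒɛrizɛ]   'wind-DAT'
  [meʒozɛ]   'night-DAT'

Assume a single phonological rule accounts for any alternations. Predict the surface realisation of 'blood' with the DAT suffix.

[rɛŋizɛ]

In [meʒod] and [meʒozɛ] the final segment of 'night' alternates: [d] ~ [z].
The stem 'wind' ([ʒɛriz], [ʒɛrizɛ]) shows [z] unchanged in both environments, so [z] cannot be basic with [d] derived in isolation.
Therefore /d/ is basic and [z] is derived by intervocalic spirantization (voiced stops become fricatives between vowels).
The one attested form of 'blood', [rɛŋid], shows underlying /rɛŋid/. Applying the same rule between vowels gives [rɛŋizɛ].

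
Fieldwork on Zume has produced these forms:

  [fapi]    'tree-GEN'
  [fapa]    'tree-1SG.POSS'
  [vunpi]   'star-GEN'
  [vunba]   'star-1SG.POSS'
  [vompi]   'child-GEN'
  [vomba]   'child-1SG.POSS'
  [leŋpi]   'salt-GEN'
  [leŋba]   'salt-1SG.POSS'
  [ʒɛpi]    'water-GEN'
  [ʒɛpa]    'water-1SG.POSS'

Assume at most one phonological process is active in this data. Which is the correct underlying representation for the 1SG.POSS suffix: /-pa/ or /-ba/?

/-ba/

The 1SG.POSS suffix surfaces as [-ba] and [-pa], depending on the final segment of the stem.
By contrast the GEN suffix keeps its initial [p] throughout — that segment must be underlying.
So the underlying form is /-ba/, and voiced stops become voiceless after a vowel.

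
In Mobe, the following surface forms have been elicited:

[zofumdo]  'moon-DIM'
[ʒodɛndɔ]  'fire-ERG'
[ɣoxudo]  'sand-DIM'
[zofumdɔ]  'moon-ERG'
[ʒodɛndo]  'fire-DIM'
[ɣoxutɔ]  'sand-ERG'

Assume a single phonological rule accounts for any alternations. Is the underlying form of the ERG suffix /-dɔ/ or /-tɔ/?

/-tɔ/

The ERG morpheme has two allomorphs, [-dɔ] and [-tɔ].
By contrast the DIM suffix keeps its initial [d] throughout — that segment must be underlying.
So the underlying form is /-tɔ/, and voiceless stops become voiced after a nasal.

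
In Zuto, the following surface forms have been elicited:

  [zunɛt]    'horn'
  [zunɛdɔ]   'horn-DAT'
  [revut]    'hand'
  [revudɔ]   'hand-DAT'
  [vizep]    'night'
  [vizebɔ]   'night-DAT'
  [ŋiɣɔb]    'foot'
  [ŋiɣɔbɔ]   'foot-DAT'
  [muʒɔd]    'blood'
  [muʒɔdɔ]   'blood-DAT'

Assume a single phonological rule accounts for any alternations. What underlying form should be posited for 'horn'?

The root 'horn' surfaces as [zunɛt] and [zunɛdɔ], with a stem-final [t] ~ [d] alternation.
But 'blood' keeps [d] in both environments ([muʒɔd], [muʒɔdɔ]), so there is no rule changing /d/ to [t] in isolation.
So /t/ is underlying, and a rule of intervocalic voicing — voiceless stops become voiced between vowels — gives [d].
Hence 'horn' is /zunɛt/ underlyingly.

/zunɛt/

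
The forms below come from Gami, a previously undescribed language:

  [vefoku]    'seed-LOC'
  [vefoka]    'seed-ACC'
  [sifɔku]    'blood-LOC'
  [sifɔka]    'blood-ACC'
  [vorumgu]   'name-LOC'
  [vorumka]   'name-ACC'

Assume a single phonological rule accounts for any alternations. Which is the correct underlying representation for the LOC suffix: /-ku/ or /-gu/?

The LOC morpheme has two allomorphs, [-gu] and [-ku].
By contrast the ACC suffix keeps its initial [k] throughout — that segment must be underlying.
So the underlying form is /-gu/, and voiced stops become voiceless after a vowel.

/-gu/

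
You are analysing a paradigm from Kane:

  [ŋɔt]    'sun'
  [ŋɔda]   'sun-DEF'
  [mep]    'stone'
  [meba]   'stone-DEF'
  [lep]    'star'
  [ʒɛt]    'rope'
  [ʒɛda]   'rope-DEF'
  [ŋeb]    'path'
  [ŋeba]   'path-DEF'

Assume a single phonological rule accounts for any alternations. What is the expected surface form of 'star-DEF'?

In [mep] and [meba] the final segment of 'stone' alternates: [p] ~ [b].
The stem 'path' ([ŋeb], [ŋeba]) shows [b] unchanged in both environments, so [b] cannot be basic with [p] derived in isolation.
The alternation reflects intervocalic voicing: voiceless stops become voiced between vowels. /p/ is underlying.
The one attested form of 'star', [lep], shows underlying /lep/. Applying the same rule between vowels gives [leba].

[leba]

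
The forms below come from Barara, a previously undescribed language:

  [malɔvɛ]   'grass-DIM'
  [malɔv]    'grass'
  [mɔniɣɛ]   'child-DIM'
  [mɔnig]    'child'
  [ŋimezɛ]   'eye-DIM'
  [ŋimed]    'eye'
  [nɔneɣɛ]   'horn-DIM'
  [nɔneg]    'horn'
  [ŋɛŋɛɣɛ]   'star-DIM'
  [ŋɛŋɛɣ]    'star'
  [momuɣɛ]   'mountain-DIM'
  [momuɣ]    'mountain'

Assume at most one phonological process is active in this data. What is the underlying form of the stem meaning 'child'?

'child' shows [ɣ] ~ [g] at the end of the stem ([mɔniɣɛ] vs [mɔnig]).
But 'star' keeps [ɣ] in both environments ([ŋɛŋɛɣɛ], [ŋɛŋɛɣ]), so there is no rule changing /ɣ/ to [g] in isolation.
Therefore /g/ is basic and [ɣ] is derived by intervocalic spirantization (voiced stops become fricatives between vowels).
The underlying form of 'child' is therefore /mɔnig/.

/mɔnig/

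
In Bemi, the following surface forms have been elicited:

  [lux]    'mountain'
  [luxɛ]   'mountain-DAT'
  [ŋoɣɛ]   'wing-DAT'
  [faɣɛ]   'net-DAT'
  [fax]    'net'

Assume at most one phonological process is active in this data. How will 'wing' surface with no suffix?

[ŋox]

'net' shows [x] ~ [ɣ] at the end of the stem ([fax] vs [faɣɛ]).
But 'mountain' keeps [x] in both environments ([lux], [luxɛ]), so there is no rule changing /x/ to [ɣ] before the DAT suffix.
The alternation reflects word-final obstruent devoicing: voiced obstruents become voiceless word-finally. /ɣ/ is underlying.
The one attested form of 'wing', [ŋoɣɛ], shows underlying /ŋoɣ/. Applying the same rule word-finally gives [ŋox].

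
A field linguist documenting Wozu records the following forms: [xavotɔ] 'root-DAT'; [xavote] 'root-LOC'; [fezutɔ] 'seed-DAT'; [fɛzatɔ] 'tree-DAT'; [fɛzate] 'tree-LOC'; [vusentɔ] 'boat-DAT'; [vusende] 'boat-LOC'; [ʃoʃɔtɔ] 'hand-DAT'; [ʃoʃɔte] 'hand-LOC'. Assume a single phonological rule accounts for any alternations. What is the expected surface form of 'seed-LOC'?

[fezute]

The LOC suffix surfaces as [-de] and [-te], depending on the final segment of the stem.
The DAT suffix, which begins with [t], is invariant after every stem; so [t] is not altered by any rule here.
So the underlying form is /-de/, and voiced stops become voiceless after a vowel.
After 'seed', which ends in a vowel, the suffix surfaces as [-te], giving [fezute].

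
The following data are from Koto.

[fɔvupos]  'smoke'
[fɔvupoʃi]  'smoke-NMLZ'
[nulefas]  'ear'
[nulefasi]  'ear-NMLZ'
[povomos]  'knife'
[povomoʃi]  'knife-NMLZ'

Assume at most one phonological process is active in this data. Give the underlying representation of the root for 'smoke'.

/fɔvupoʃ/

In [fɔvupos] and [fɔvupoʃi] the final segment of 'smoke' alternates: [s] ~ [ʃ].
But 'ear' keeps [s] in both environments ([nulefas], [nulefasi]), so there is no rule changing /s/ to [ʃ] before the NMLZ suffix.
Therefore /ʃ/ is basic and [s] is derived by depalatalization (palato-alveolar /ʃ/ becomes [s] when no front vowel follows).
The underlying form of 'smoke' is therefore /fɔvupoʃ/.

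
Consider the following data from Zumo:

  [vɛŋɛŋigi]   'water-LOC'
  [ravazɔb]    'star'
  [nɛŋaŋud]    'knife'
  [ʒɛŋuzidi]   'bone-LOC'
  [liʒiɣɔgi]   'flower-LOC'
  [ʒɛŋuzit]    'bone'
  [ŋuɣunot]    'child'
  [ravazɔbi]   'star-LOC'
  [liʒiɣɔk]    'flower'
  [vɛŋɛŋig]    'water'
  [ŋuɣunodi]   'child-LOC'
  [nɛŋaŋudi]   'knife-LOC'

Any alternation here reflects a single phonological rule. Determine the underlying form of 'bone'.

/ʒɛŋuzit/

The stem for 'bone' ends in [d] in [ʒɛŋuzidi] but [t] in [ʒɛŋuzit].
Compare 'knife', with invariant [d] in [nɛŋaŋudi] and [nɛŋaŋud]: an analysis with underlying /d/ and a rule producing [t] in isolation would wrongly predict alternation here too.
The alternation reflects intervocalic voicing: voiceless stops become voiced between vowels. /t/ is underlying.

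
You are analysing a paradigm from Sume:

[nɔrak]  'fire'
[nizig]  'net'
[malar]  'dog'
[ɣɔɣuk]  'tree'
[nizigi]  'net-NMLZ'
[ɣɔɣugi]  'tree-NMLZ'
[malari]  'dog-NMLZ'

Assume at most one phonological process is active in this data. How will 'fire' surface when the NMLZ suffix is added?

[nɔragi]

The root 'tree' surfaces as [ɣɔɣuk] and [ɣɔɣugi], with a stem-final [k] ~ [g] alternation.
Compare 'net', with invariant [g] in [nizig] and [nizigi]: an analysis with underlying /g/ and a rule producing [k] in isolation would wrongly predict alternation here too.
So /k/ is underlying, and a rule of intervocalic voicing — voiceless stops become voiced between vowels — gives [g].
From [nɔrak] the stem 'fire' is /nɔrak/; between vowels this yields [nɔragi].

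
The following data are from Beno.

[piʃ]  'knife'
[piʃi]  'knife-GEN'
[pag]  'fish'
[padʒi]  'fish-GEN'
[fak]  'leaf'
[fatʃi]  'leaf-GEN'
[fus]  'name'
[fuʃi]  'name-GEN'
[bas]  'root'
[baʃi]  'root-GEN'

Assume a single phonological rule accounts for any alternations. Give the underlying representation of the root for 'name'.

The root 'name' surfaces as [fus] and [fuʃi], with a stem-final [s] ~ [ʃ] alternation.
Compare 'knife', with invariant [ʃ] in [piʃ] and [piʃi]: an analysis with underlying /ʃ/ and a rule producing [s] in isolation would wrongly predict alternation here too.
So /s/ is underlying, and a rule of palatalization before a front vowel — /k/, /g/ and /s/ become palato-alveolar [tʃ], [dʒ] and [ʃ] before a front vowel — gives [ʃ].
The underlying form of 'name' is therefore /fus/.

/fus/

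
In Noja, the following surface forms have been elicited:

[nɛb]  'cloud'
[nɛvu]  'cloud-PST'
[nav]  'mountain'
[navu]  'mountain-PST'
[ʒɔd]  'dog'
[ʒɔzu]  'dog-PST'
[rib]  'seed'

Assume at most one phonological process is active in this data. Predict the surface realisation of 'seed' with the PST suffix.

[rivu]

In [nɛb] and [nɛvu] the final segment of 'cloud' alternates: [b] ~ [v].
The stem 'mountain' ([nav], [navu]) shows [v] unchanged in both environments, so [v] cannot be basic with [b] derived in isolation.
The alternation reflects intervocalic spirantization: voiced stops become fricatives between vowels. /b/ is underlying.
The one attested form of 'seed', [rib], shows underlying /rib/. Applying the same rule between vowels gives [rivu].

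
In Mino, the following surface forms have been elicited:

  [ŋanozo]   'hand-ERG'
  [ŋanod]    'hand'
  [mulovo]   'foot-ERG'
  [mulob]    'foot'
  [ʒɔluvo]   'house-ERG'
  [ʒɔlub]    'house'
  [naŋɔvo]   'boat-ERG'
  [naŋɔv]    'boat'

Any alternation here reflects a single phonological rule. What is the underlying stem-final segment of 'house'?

/b/

The root 'house' surfaces as [ʒɔluvo] and [ʒɔlub], with a stem-final [v] ~ [b] alternation.
Compare 'boat', with invariant [v] in [naŋɔvo] and [naŋɔv]: an analysis with underlying /v/ and a rule producing [b] in isolation would wrongly predict alternation here too.
So /b/ is underlying, and a rule of intervocalic spirantization — voiced stops become fricatives between vowels — gives [v].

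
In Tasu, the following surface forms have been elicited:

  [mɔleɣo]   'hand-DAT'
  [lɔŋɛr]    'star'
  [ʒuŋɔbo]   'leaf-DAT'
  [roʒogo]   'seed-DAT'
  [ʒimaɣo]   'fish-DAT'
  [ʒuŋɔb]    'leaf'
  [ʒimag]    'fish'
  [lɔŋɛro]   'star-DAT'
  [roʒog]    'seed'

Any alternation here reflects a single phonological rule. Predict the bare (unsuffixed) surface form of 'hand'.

[mɔleg]

'fish' shows [ɣ] ~ [g] at the end of the stem ([ʒimaɣo] vs [ʒimag]).
If /g/ were underlying and a rule turned it into [ɣ] before the DAT suffix, 'seed' would also alternate; but it has [g] in both [roʒogo] and [roʒog].
The alternation reflects word-final hardening: voiced fricatives become stops word-finally. /ɣ/ is underlying.
From [mɔleɣo] the stem 'hand' is /mɔleɣ/; word-finally this yields [mɔleg].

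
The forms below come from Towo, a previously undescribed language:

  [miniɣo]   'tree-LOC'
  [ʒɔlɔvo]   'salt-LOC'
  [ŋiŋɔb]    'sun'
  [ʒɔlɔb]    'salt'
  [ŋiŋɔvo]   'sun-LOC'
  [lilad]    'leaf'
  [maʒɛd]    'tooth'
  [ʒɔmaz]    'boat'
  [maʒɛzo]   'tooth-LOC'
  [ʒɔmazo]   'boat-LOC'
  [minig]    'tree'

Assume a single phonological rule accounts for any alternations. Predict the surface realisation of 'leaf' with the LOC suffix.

[lilazo]

In [maʒɛzo] and [maʒɛd] the final segment of 'tooth' alternates: [z] ~ [d].
But 'boat' keeps [z] in both environments ([ʒɔmazo], [ʒɔmaz]), so there is no rule changing /z/ to [d] in isolation.
The alternation reflects intervocalic spirantization: voiced stops become fricatives between vowels. /d/ is underlying.
From [lilad] the stem 'leaf' is /lilad/; between vowels this yields [lilazo].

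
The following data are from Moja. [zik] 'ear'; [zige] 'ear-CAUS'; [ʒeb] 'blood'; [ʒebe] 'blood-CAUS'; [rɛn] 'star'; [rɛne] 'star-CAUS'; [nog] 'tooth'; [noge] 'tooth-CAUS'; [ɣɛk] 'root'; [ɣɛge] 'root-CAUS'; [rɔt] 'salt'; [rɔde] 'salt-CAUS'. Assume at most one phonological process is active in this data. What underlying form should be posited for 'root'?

/ɣɛk/

'root' shows [k] ~ [g] at the end of the stem ([ɣɛk] vs [ɣɛge]).
But 'tooth' keeps [g] in both environments ([nog], [noge]), so there is no rule changing /g/ to [k] in isolation.
The alternation reflects intervocalic voicing: voiceless stops become voiced between vowels. /k/ is underlying.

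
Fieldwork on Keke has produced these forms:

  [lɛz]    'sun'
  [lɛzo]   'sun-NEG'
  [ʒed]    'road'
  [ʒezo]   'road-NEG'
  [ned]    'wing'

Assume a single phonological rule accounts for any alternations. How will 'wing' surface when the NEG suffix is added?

[nezo]

'road' shows [d] ~ [z] at the end of the stem ([ʒed] vs [ʒezo]).
But 'sun' keeps [z] in both environments ([lɛz], [lɛzo]), so there is no rule changing /z/ to [d] in isolation.
The underlying segment must be /d/; voiced stops become fricatives between vowels, yielding [z] there.
From [ned] the stem 'wing' is /ned/; between vowels this yields [nezo].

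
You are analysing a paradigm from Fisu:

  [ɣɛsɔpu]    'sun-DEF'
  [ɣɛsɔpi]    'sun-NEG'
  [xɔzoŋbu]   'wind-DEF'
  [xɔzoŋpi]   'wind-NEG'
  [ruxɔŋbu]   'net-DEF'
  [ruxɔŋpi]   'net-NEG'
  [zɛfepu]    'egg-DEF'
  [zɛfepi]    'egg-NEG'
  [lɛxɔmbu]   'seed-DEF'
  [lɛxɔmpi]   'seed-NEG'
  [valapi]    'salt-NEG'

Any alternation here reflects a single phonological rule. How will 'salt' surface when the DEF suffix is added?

The DEF morpheme has two allomorphs, [-bu] and [-pu].
The NEG suffix, which begins with [p], is invariant after every stem; so [p] is not altered by any rule here.
So the underlying form is /-bu/, and voiced stops become voiceless after a vowel.
After 'salt', which ends in a vowel, the suffix surfaces as [-pu], giving [valapu].

[valapu]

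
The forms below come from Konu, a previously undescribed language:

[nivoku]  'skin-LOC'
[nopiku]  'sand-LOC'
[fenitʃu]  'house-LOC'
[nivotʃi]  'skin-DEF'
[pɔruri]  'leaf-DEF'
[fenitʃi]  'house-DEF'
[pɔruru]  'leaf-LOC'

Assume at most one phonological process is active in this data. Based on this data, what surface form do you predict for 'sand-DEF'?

In [nivotʃi] and [nivoku] the final segment of 'skin' alternates: [tʃ] ~ [k].
But 'house' keeps [tʃ] in both environments ([fenitʃi], [fenitʃu]), so there is no rule changing /tʃ/ to [k] before the LOC suffix.
The alternation reflects palatalization before a front vowel: /k/ becomes palato-alveolar [tʃ] before a front vowel. /k/ is underlying.
From [nopiku] the stem 'sand' is /nopik/; before a front vowel this yields [nopitʃi].

[nopitʃi]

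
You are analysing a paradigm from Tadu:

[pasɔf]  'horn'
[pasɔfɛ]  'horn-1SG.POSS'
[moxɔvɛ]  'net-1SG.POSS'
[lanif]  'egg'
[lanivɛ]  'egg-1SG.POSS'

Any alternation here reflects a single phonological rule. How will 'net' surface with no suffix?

[moxɔf]

The root 'egg' surfaces as [lanif] and [lanivɛ], with a stem-final [f] ~ [v] alternation.
But 'horn' keeps [f] in both environments ([pasɔf], [pasɔfɛ]), so there is no rule changing /f/ to [v] before the 1SG.POSS suffix.
The underlying segment must be /v/; voiced obstruents become voiceless word-finally, yielding [f] there.
From [moxɔvɛ] the stem 'net' is /moxɔv/; word-finally this yields [moxɔf].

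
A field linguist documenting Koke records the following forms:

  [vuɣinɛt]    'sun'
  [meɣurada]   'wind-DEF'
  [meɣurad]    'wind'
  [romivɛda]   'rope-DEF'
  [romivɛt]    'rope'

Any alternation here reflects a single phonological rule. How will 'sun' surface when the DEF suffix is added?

The root 'rope' surfaces as [romivɛda] and [romivɛt], with a stem-final [d] ~ [t] alternation.
Compare 'wind', with invariant [d] in [meɣurada] and [meɣurad]: an analysis with underlying /d/ and a rule producing [t] in isolation would wrongly predict alternation here too.
The alternation reflects intervocalic voicing: voiceless stops become voiced between vowels. /t/ is underlying.
The one attested form of 'sun', [vuɣinɛt], shows underlying /vuɣinɛt/. Applying the same rule between vowels gives [vuɣinɛda].

[vuɣinɛda]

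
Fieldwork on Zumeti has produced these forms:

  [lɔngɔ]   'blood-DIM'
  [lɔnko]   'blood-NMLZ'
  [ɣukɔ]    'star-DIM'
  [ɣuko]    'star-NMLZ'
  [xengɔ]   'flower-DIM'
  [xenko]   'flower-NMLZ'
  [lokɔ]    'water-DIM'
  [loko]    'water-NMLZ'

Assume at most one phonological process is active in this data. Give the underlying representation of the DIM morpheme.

The DIM morpheme has two allomorphs, [-gɔ] and [-kɔ].
By contrast the NMLZ suffix keeps its initial [k] throughout — that segment must be underlying.
So the underlying form is /-gɔ/, and voiced stops become voiceless after a vowel.

/-gɔ/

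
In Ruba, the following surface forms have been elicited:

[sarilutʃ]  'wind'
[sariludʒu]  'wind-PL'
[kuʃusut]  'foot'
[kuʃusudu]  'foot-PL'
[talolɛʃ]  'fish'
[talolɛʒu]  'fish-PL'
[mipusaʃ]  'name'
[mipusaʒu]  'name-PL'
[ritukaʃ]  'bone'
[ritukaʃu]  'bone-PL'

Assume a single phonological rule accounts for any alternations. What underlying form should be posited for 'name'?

/mipusaʒ/

The root 'name' surfaces as [mipusaʃ] and [mipusaʒu], with a stem-final [ʃ] ~ [ʒ] alternation.
The stem 'bone' ([ritukaʃ], [ritukaʃu]) shows [ʃ] unchanged in both environments, so [ʃ] cannot be basic with [ʒ] derived before the PL suffix.
So /ʒ/ is underlying, and a rule of word-final obstruent devoicing — voiced obstruents become voiceless word-finally — gives [ʃ].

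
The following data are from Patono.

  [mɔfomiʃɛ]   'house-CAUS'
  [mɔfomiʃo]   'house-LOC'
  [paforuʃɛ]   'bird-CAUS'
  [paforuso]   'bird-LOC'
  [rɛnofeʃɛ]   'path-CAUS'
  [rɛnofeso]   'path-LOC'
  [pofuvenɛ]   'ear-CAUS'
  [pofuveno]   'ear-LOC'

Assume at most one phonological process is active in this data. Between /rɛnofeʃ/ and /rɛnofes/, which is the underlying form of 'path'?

'path' shows [ʃ] ~ [s] at the end of the stem ([rɛnofeʃɛ] vs [rɛnofeso]).
But 'house' keeps [ʃ] in both environments ([mɔfomiʃɛ], [mɔfomiʃo]), so there is no rule changing /ʃ/ to [s] before the LOC suffix.
So /s/ is underlying, and a rule of palatalization before a front vowel — /s/ becomes palato-alveolar [ʃ] before a front vowel — gives [ʃ].

/rɛnofes/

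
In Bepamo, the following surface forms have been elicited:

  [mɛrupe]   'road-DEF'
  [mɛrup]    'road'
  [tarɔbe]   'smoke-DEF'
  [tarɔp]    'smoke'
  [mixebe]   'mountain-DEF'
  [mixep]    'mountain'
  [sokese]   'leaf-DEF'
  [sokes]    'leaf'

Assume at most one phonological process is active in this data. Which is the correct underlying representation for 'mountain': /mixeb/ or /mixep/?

/mixeb/

In [mixebe] and [mixep] the final segment of 'mountain' alternates: [b] ~ [p].
But 'road' keeps [p] in both environments ([mɛrupe], [mɛrup]), so there is no rule changing /p/ to [b] before the DEF suffix.
The underlying segment must be /b/; voiced obstruents become voiceless word-finally, yielding [p] there.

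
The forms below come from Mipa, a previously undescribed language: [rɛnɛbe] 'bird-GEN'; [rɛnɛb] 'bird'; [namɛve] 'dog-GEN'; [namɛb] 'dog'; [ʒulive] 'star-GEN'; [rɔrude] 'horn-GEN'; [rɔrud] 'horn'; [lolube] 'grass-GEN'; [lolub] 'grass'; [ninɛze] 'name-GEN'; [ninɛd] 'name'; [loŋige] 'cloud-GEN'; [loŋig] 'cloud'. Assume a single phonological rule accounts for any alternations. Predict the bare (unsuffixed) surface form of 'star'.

The root 'dog' surfaces as [namɛve] and [namɛb], with a stem-final [v] ~ [b] alternation.
The stem 'bird' ([rɛnɛbe], [rɛnɛb]) shows [b] unchanged in both environments, so [b] cannot be basic with [v] derived before the GEN suffix.
Therefore /v/ is basic and [b] is derived by word-final hardening (voiced fricatives become stops word-finally).
From [ʒulive] the stem 'star' is /ʒuliv/; word-finally this yields [ʒulib].

[ʒulib]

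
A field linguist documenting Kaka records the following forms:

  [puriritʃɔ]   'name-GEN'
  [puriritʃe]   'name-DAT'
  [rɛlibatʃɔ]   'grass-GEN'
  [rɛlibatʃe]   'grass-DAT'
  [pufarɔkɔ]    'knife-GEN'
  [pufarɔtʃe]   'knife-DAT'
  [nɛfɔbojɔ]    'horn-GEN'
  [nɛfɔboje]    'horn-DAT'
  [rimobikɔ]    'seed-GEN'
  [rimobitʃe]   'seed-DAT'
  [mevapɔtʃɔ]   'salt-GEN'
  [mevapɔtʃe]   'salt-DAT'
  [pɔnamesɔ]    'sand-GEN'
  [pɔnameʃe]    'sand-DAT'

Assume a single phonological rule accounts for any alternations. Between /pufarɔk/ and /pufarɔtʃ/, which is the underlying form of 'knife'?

/pufarɔk/

In [pufarɔkɔ] and [pufarɔtʃe] the final segment of 'knife' alternates: [k] ~ [tʃ].
But 'salt' keeps [tʃ] in both environments ([mevapɔtʃɔ], [mevapɔtʃe]), so there is no rule changing /tʃ/ to [k] before the GEN suffix.
Therefore /k/ is basic and [tʃ] is derived by palatalization before a front vowel (/k/ and /s/ become palato-alveolar [tʃ] and [ʃ] before a front vowel).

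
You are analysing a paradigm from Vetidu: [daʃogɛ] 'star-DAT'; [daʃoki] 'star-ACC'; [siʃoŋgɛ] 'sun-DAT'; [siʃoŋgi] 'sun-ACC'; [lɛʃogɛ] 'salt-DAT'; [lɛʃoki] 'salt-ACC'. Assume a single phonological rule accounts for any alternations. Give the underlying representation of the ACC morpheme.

The ACC morpheme has two allomorphs, [-gi] and [-ki].
By contrast the DAT suffix keeps its initial [g] throughout — that segment must be underlying.
So the underlying form is /-ki/, and voiceless stops become voiced after a nasal.

/-ki/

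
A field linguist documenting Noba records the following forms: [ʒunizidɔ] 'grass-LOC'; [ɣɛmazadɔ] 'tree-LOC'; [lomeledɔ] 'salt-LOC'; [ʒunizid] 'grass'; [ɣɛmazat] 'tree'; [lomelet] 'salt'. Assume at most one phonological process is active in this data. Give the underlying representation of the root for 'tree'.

The root 'tree' surfaces as [ɣɛmazadɔ] and [ɣɛmazat], with a stem-final [d] ~ [t] alternation.
But 'grass' keeps [d] in both environments ([ʒunizidɔ], [ʒunizid]), so there is no rule changing /d/ to [t] in isolation.
So /t/ is underlying, and a rule of intervocalic voicing — voiceless stops become voiced between vowels — gives [d].

/ɣɛmazat/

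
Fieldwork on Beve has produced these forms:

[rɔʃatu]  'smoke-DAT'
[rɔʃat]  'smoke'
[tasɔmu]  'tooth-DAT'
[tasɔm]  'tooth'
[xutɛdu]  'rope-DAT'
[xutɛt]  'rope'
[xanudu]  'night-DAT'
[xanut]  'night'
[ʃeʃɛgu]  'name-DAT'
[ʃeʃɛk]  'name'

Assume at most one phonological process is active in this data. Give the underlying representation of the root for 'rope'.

/xutɛd/

The root 'rope' surfaces as [xutɛdu] and [xutɛt], with a stem-final [d] ~ [t] alternation.
The stem 'smoke' ([rɔʃatu], [rɔʃat]) shows [t] unchanged in both environments, so [t] cannot be basic with [d] derived before the DAT suffix.
The alternation reflects word-final obstruent devoicing: voiced obstruents become voiceless word-finally. /d/ is underlying.
So 'rope' = /xutɛd/.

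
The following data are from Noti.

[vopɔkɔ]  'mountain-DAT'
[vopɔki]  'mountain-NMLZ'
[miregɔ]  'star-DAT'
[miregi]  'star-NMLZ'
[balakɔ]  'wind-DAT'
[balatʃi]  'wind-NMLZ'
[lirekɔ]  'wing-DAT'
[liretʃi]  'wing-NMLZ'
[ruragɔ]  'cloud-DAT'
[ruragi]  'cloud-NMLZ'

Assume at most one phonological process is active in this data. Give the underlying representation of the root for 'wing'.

In [lirekɔ] and [liretʃi] the final segment of 'wing' alternates: [k] ~ [tʃ].
But 'mountain' keeps [k] in both environments ([vopɔkɔ], [vopɔki]), so there is no rule changing /k/ to [tʃ] before the NMLZ suffix.
So /tʃ/ is underlying, and a rule of depalatalization — palato-alveolar /tʃ/ becomes [k] when no front vowel follows — gives [k].

/liretʃ/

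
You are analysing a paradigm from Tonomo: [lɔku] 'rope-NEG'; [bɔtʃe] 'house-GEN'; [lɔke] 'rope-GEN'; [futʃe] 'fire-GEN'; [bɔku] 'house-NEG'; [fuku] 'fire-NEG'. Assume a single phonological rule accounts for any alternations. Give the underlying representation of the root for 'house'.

The stem for 'house' ends in [tʃ] in [bɔtʃe] but [k] in [bɔku].
If /k/ were underlying and a rule turned it into [tʃ] before the GEN suffix, 'rope' would also alternate; but it has [k] in both [lɔke] and [lɔku].
The underlying segment must be /tʃ/; palato-alveolar /tʃ/ becomes [k] when no front vowel follows, yielding [k] there.
Hence 'house' is /bɔtʃ/ underlyingly.

/bɔtʃ/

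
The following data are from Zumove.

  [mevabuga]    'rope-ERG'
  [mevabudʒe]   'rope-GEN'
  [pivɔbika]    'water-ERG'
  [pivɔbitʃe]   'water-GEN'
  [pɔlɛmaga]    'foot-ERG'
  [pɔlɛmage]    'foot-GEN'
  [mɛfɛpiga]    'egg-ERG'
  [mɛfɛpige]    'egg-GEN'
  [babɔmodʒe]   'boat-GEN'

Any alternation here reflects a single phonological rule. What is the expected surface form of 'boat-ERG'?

[babɔmoga]

'rope' shows [g] ~ [dʒ] at the end of the stem ([mevabuga] vs [mevabudʒe]).
If /g/ were underlying and a rule turned it into [dʒ] before the GEN suffix, 'foot' would also alternate; but it has [g] in both [pɔlɛmaga] and [pɔlɛmage].
The alternation reflects depalatalization: palato-alveolar /tʃ/ and /dʒ/ become [k] and [g] when no front vowel follows. /dʒ/ is underlying.
From [babɔmodʒe] the stem 'boat' is /babɔmodʒ/; when no front vowel follows this yields [babɔmoga].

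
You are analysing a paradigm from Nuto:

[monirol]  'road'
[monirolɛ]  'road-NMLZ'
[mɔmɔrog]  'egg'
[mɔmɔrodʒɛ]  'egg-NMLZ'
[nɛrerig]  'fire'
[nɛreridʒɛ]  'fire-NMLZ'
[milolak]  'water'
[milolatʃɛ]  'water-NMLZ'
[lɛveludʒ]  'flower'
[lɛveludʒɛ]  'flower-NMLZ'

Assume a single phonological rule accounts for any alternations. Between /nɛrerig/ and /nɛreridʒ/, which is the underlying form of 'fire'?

/nɛrerig/

The root 'fire' surfaces as [nɛrerig] and [nɛreridʒɛ], with a stem-final [g] ~ [dʒ] alternation.
The stem 'flower' ([lɛveludʒ], [lɛveludʒɛ]) shows [dʒ] unchanged in both environments, so [dʒ] cannot be basic with [g] derived in isolation.
The alternation reflects palatalization before a front vowel: /k/ and /g/ become palato-alveolar [tʃ] and [dʒ] before a front vowel. /g/ is underlying.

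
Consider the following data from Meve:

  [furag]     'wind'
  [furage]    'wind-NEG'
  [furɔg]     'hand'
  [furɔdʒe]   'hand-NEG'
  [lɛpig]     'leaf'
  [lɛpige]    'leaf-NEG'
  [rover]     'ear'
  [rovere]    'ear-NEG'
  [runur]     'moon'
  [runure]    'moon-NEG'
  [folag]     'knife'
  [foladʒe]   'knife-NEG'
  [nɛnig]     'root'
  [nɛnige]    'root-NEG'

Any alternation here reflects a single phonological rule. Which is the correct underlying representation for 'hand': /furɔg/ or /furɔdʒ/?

The root 'hand' surfaces as [furɔg] and [furɔdʒe], with a stem-final [g] ~ [dʒ] alternation.
But 'wind' keeps [g] in both environments ([furag], [furage]), so there is no rule changing /g/ to [dʒ] before the NEG suffix.
The alternation reflects depalatalization: palato-alveolar /dʒ/ becomes [g] when no front vowel follows. /dʒ/ is underlying.

/furɔdʒ/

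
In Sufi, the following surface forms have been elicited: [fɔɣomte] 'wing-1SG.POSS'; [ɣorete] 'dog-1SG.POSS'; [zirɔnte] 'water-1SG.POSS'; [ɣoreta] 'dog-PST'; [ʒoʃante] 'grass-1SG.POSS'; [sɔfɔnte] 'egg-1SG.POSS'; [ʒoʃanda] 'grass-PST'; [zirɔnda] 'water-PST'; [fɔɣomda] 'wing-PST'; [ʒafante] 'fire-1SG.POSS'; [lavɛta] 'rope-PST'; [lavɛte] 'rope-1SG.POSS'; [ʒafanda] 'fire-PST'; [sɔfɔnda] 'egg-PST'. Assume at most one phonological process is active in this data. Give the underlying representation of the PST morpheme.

/-da/

The PST morpheme has two allomorphs, [-da] and [-ta].
By contrast the 1SG.POSS suffix keeps its initial [t] throughout — that segment must be underlying.
The PST suffix is therefore /-da/ underlyingly, with post-vocalic devoicing: voiced stops become voiceless after a vowel.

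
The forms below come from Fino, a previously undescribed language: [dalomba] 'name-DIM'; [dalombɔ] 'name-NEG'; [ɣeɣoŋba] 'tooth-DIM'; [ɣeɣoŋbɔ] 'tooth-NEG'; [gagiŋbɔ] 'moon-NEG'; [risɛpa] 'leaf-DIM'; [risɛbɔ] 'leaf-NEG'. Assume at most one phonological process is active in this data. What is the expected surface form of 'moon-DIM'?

The DIM morpheme has two allomorphs, [-ba] and [-pa].
The NEG suffix, which begins with [b], is invariant after every stem; so [b] is not altered by any rule here.
So the underlying form is /-pa/, and voiceless stops become voiced after a nasal.
After 'moon', which ends in a nasal, the suffix surfaces as [-ba], giving [gagiŋba].

[gagiŋba]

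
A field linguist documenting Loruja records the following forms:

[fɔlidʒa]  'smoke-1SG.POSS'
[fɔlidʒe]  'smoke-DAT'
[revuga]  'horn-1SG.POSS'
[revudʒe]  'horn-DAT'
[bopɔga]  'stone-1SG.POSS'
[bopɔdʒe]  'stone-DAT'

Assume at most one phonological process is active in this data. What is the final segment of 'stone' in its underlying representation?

The root 'stone' surfaces as [bopɔga] and [bopɔdʒe], with a stem-final [g] ~ [dʒ] alternation.
The stem 'smoke' ([fɔlidʒa], [fɔlidʒe]) shows [dʒ] unchanged in both environments, so [dʒ] cannot be basic with [g] derived before the 1SG.POSS suffix.
The underlying segment must be /g/; /g/ becomes palato-alveolar [dʒ] before a front vowel, yielding [dʒ] there.

/g/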